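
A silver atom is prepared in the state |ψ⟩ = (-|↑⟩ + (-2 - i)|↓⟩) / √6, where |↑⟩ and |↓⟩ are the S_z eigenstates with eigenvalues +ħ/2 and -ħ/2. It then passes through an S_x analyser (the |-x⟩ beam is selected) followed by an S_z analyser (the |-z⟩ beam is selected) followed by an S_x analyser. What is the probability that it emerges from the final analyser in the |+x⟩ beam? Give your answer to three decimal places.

First analyser (S_x): P(|-x⟩) = |⟨-x|ψ⟩|² = 2/12.
After stage 1 the state is |-x⟩; P(|-z⟩) = |⟨-z|-x⟩|² = 1/2.
After stage 2 the state is |-z⟩; P(|+x⟩) = |⟨+x|-z⟩|² = 1/2.
Joint probability = 2/12 × 1/2 × 1/2 = 0.042.

0.042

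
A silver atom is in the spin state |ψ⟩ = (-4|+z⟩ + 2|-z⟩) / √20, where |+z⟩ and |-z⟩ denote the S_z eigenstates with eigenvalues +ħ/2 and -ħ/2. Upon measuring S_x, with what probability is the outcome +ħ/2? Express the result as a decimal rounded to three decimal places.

0.100

|+x⟩ = (|+z⟩ + |-z⟩)/√2, so ⟨+x|ψ⟩ = (-2) / (√2·√20).
P = |-2|² / 40 = 4/40.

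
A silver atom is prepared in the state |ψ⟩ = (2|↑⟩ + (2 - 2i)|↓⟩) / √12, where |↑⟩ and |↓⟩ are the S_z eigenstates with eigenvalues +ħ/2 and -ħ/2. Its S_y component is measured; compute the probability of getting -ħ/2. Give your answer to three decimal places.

|-y⟩ = (|↑⟩ - i|↓⟩)/√2, so ⟨-y|ψ⟩ = (4 + 2i) / (√2·√12).
P = |4 + 2i|² / 24 = 20/24.

0.833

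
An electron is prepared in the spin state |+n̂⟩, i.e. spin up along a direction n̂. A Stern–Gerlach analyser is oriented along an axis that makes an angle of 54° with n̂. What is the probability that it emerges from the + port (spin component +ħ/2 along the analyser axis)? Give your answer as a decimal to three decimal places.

For spin-½, the probability of finding spin-up along an axis at angle θ to the initial spin direction is cos²(θ/2); spin-down is sin²(θ/2).
θ = 54°, so P = cos²(27°) ≈ 0.794.

0.794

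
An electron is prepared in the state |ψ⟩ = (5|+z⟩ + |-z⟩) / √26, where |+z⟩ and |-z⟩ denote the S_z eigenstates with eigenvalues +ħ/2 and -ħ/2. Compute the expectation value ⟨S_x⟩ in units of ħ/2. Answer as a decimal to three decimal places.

0.385

⟨σ_x⟩ = 2 Re(a* b)/(|a|²+|b|²) with a = 5, b = 1.
a* b = 5, so ⟨σ_x⟩ = 10/26.
⟨S_x⟩ = (ħ/2)·⟨σ_x⟩.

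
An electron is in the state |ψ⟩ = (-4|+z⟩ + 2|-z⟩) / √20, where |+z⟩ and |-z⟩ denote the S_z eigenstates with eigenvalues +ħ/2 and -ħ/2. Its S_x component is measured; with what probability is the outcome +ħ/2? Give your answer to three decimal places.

|+x⟩ = (|+z⟩ + |-z⟩)/√2, so ⟨+x|ψ⟩ = (-2) / (√2·√20).
P = |-2|² / 40 = 4/40.

0.100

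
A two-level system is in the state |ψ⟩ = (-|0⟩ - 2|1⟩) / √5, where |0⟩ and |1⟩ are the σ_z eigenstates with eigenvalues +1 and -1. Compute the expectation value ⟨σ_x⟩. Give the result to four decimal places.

0.8000

⟨σ_x⟩ = 2 Re(a* b)/(|a|²+|b|²) with a = -1, b = -2.
a* b = 2, so ⟨σ_x⟩ = 4/5.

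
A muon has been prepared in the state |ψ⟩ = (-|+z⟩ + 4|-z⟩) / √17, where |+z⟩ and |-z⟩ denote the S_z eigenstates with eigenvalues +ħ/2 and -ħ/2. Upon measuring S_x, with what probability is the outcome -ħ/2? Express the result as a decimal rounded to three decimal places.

|-x⟩ = (|+z⟩ - |-z⟩)/√2, so ⟨-x|ψ⟩ = (-5) / (√2·√17).
P = |-5|² / 34 = 25/34.

0.735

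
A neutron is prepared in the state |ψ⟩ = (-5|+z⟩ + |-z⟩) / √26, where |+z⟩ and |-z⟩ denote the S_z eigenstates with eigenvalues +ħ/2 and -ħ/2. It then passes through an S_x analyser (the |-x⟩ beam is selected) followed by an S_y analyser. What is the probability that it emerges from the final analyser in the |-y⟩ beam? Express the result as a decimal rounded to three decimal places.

0.346

First analyser (S_x): P(|-x⟩) = |⟨-x|ψ⟩|² = 36/52.
After stage 1 the state is |-x⟩; P(|-y⟩) = |⟨-y|-x⟩|² = 1/2.
Joint probability = 36/52 × 1/2 = 0.346.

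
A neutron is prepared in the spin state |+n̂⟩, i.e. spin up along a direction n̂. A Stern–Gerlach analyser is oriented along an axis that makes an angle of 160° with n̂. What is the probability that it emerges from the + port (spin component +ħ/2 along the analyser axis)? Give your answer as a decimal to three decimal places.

0.030

For spin-½, the probability of finding spin-up along an axis at angle θ to the initial spin direction is cos²(θ/2); spin-down is sin²(θ/2).
θ = 160°, so P = cos²(80°) ≈ 0.030.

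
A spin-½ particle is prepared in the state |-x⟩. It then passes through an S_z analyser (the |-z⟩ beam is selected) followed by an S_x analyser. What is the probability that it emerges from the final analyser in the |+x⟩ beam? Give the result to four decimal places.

First analyser (S_z): from |-x⟩, P(|-z⟩) = 1/2.
After stage 1 the state is |-z⟩; P(|+x⟩) = |⟨+x|-z⟩|² = 1/2.
Joint probability = 1/2 × 1/2 = 0.2500.

0.2500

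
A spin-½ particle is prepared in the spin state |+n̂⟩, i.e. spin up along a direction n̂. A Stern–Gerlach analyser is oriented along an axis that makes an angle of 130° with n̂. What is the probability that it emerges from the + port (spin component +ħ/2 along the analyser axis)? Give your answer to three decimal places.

0.179

For spin-½, the probability of finding spin-up along an axis at angle θ to the initial spin direction is cos²(θ/2); spin-down is sin²(θ/2).
θ = 130°, so P = cos²(65°) ≈ 0.179.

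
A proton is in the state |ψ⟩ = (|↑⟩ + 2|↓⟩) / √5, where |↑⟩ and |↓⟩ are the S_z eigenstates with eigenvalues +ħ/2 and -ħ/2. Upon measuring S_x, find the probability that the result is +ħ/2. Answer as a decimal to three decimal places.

0.900

|+x⟩ = (|↑⟩ + |↓⟩)/√2, so ⟨+x|ψ⟩ = (3) / (√2·√5).
P = |3|² / 10 = 9/10.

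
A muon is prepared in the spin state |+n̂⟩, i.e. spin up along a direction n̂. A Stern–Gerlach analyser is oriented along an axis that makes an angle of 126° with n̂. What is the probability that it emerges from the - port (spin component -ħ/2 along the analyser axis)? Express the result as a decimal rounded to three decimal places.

0.794

For spin-½, the probability of finding spin-up along an axis at angle θ to the initial spin direction is cos²(θ/2); spin-down is sin²(θ/2).
θ = 126°, so P = sin²(63°) ≈ 0.794.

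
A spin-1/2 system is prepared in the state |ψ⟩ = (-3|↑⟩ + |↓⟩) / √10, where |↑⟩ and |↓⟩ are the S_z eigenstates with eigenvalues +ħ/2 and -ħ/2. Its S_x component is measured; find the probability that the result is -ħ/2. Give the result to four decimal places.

|-x⟩ = (|↑⟩ - |↓⟩)/√2, so ⟨-x|ψ⟩ = (-4) / (√2·√10).
P = |-4|² / 20 = 16/20.

0.8000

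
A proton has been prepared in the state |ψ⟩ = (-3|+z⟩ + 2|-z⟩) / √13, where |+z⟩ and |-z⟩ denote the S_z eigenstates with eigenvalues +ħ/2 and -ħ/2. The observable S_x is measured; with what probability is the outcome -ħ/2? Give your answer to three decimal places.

|-x⟩ = (|+z⟩ - |-z⟩)/√2, so ⟨-x|ψ⟩ = (-5) / (√2·√13).
P = |-5|² / 26 = 25/26.

0.962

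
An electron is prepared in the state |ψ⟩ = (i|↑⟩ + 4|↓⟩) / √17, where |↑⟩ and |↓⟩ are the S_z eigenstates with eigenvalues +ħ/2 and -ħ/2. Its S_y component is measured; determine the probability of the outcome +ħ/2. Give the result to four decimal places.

|+y⟩ = (|↑⟩ + i|↓⟩)/√2, so ⟨+y|ψ⟩ = (-3i) / (√2·√17).
P = |-3i|² / 34 = 9/34.

0.2647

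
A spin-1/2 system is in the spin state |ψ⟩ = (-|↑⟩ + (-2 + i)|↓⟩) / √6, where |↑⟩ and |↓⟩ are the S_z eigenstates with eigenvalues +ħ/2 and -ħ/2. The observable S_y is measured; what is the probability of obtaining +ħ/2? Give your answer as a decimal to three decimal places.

0.333

|+y⟩ = (|↑⟩ + i|↓⟩)/√2, so ⟨+y|ψ⟩ = (2i) / (√2·√6).
P = |2i|² / 12 = 4/12.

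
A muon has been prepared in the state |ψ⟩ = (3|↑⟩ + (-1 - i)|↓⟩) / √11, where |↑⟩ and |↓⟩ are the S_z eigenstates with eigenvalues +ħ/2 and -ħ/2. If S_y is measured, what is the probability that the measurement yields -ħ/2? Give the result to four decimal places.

|-y⟩ = (|↑⟩ - i|↓⟩)/√2, so ⟨-y|ψ⟩ = (4 - i) / (√2·√11).
P = |4 - i|² / 22 = 17/22.

0.7727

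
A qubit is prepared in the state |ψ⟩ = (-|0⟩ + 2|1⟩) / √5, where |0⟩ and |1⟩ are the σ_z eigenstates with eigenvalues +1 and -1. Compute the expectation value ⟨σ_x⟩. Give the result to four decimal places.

-0.8000

⟨σ_x⟩ = 2 Re(a* b)/(|a|²+|b|²) with a = -1, b = 2.
a* b = -2, so ⟨σ_x⟩ = -4/5.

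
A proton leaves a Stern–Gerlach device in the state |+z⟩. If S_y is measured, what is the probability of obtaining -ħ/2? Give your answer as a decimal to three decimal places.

0.500

In the S_z basis, |+z⟩ = |↑⟩ and |-y⟩ = (|↑⟩ - i|↓⟩)/√2.
|⟨-y|+z⟩|² = 1/2.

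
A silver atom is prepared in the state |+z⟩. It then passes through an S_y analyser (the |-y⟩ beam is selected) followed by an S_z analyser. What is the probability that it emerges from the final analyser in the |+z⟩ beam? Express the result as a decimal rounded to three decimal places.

First analyser (S_y): from |+z⟩, P(|-y⟩) = 1/2.
After stage 1 the state is |-y⟩; P(|+z⟩) = |⟨+z|-y⟩|² = 1/2.
Joint probability = 1/2 × 1/2 = 0.250.

0.250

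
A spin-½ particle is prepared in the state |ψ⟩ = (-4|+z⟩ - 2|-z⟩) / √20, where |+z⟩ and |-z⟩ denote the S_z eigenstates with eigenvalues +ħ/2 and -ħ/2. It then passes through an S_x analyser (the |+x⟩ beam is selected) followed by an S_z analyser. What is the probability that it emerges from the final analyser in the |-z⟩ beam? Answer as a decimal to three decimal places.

First analyser (S_x): P(|+x⟩) = |⟨+x|ψ⟩|² = 36/40.
After stage 1 the state is |+x⟩; P(|-z⟩) = |⟨-z|+x⟩|² = 1/2.
Joint probability = 36/40 × 1/2 = 0.450.

0.450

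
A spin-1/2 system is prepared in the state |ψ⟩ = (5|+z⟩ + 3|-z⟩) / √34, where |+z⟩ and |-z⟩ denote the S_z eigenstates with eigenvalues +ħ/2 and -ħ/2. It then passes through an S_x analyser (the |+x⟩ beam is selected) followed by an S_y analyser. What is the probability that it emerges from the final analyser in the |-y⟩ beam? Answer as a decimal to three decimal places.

0.471

First analyser (S_x): P(|+x⟩) = |⟨+x|ψ⟩|² = 64/68.
After stage 1 the state is |+x⟩; P(|-y⟩) = |⟨-y|+x⟩|² = 1/2.
Joint probability = 64/68 × 1/2 = 0.471.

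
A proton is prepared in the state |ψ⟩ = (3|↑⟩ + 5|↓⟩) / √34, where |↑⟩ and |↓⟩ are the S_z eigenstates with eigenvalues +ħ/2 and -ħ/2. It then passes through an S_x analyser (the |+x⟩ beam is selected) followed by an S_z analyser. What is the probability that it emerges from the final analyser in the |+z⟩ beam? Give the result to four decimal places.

First analyser (S_x): P(|+x⟩) = |⟨+x|ψ⟩|² = 64/68.
After stage 1 the state is |+x⟩; P(|+z⟩) = |⟨+z|+x⟩|² = 1/2.
Joint probability = 64/68 × 1/2 = 0.4706.

0.4706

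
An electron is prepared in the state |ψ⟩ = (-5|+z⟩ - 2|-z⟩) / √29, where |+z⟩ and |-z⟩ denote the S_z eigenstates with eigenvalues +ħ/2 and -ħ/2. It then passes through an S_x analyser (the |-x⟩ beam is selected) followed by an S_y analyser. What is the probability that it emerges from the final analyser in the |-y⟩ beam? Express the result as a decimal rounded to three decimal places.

First analyser (S_x): P(|-x⟩) = |⟨-x|ψ⟩|² = 9/58.
After stage 1 the state is |-x⟩; P(|-y⟩) = |⟨-y|-x⟩|² = 1/2.
Joint probability = 9/58 × 1/2 = 0.078.

0.078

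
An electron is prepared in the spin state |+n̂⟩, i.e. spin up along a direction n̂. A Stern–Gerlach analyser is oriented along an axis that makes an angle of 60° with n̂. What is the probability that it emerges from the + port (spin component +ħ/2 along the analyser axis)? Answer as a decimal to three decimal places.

0.750

For spin-½, the probability of finding spin-up along an axis at angle θ to the initial spin direction is cos²(θ/2); spin-down is sin²(θ/2).
θ = 60°, so P = cos²(30°) ≈ 0.750.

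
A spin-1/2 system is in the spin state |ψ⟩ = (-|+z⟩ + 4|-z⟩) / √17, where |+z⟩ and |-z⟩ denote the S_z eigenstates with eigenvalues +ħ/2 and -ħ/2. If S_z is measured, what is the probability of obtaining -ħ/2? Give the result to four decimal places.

0.9412

The -ħ/2 outcome corresponds to |-z⟩. Its amplitude in |ψ⟩ is 4/√17.
P = |4|² / 17 = 16/17.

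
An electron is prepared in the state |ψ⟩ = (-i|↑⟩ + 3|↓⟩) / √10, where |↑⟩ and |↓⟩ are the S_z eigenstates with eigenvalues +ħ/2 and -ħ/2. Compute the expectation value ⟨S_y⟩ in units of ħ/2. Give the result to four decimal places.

0.6000

⟨σ_y⟩ = 2 Im(a* b)/(|a|²+|b|²) with a = -i, b = 3.
a* b = 3i, so ⟨σ_y⟩ = 6/10.
⟨S_y⟩ = (ħ/2)·⟨σ_y⟩.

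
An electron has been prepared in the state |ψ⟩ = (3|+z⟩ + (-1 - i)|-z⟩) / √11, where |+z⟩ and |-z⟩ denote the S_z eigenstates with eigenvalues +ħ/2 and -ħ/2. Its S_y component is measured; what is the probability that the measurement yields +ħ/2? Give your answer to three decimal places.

|+y⟩ = (|+z⟩ + i|-z⟩)/√2, so ⟨+y|ψ⟩ = (2 + i) / (√2·√11).
P = |2 + i|² / 22 = 5/22.

0.227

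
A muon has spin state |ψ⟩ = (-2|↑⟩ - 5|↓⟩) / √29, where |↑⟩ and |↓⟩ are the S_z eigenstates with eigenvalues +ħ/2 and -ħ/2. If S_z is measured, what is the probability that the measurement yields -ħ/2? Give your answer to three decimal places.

The -ħ/2 outcome corresponds to |↓⟩. Its amplitude in |ψ⟩ is -5/√29.
P = |-5|² / 29 = 25/29.

0.862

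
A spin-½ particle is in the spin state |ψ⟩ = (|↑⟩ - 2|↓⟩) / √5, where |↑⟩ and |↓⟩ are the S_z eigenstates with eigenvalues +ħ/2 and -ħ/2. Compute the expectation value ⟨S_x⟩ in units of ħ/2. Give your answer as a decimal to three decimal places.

⟨σ_x⟩ = 2 Re(a* b)/(|a|²+|b|²) with a = 1, b = -2.
a* b = -2, so ⟨σ_x⟩ = -4/5.
⟨S_x⟩ = (ħ/2)·⟨σ_x⟩.

-0.800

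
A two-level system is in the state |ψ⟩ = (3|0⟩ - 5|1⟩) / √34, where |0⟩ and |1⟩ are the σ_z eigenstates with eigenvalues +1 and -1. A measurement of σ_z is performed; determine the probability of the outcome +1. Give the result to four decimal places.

The +1 outcome corresponds to |0⟩. Its amplitude in |ψ⟩ is 3/√34.
P = |3|² / 34 = 9/34.

0.2647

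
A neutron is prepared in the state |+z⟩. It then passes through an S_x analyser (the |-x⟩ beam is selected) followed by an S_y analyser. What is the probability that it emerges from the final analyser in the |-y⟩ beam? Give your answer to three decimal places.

First analyser (S_x): from |+z⟩, P(|-x⟩) = 1/2.
After stage 1 the state is |-x⟩; P(|-y⟩) = |⟨-y|-x⟩|² = 1/2.
Joint probability = 1/2 × 1/2 = 0.250.

0.250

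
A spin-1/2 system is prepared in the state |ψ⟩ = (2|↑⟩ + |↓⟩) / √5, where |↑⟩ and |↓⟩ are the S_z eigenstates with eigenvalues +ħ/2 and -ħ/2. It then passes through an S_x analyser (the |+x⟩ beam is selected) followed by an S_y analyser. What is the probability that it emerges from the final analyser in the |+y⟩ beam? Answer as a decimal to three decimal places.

0.450

First analyser (S_x): P(|+x⟩) = |⟨+x|ψ⟩|² = 9/10.
After stage 1 the state is |+x⟩; P(|+y⟩) = |⟨+y|+x⟩|² = 1/2.
Joint probability = 9/10 × 1/2 = 0.450.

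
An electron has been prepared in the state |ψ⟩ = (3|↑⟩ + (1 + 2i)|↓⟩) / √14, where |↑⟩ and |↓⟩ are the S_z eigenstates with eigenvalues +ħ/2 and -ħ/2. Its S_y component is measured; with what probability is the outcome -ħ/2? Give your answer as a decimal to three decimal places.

|-y⟩ = (|↑⟩ - i|↓⟩)/√2, so ⟨-y|ψ⟩ = (1 + i) / (√2·√14).
P = |1 + i|² / 28 = 2/28.

0.071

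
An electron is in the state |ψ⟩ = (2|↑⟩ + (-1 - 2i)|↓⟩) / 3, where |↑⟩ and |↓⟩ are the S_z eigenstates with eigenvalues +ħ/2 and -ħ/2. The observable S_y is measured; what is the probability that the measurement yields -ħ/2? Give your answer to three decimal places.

|-y⟩ = (|↑⟩ - i|↓⟩)/√2, so ⟨-y|ψ⟩ = (4 - i) / (√2·3).
P = |4 - i|² / 18 = 17/18.

0.944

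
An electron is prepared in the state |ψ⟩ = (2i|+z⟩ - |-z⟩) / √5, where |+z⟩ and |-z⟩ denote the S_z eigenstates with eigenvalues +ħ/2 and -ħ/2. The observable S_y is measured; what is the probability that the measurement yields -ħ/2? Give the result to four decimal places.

0.1000

|-y⟩ = (|+z⟩ - i|-z⟩)/√2, so ⟨-y|ψ⟩ = (i) / (√2·√5).
P = |i|² / 10 = 1/10.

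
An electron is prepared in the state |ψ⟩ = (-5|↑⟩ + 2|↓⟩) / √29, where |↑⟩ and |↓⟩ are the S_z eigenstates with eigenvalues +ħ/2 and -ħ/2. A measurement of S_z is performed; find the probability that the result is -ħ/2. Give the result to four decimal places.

The -ħ/2 outcome corresponds to |↓⟩. Its amplitude in |ψ⟩ is 2/√29.
P = |2|² / 29 = 4/29.

0.1379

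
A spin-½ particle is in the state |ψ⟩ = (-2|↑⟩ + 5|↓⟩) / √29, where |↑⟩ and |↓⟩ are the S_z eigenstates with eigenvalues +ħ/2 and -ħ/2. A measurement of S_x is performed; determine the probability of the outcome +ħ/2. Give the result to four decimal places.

0.1552

|+x⟩ = (|↑⟩ + |↓⟩)/√2, so ⟨+x|ψ⟩ = (3) / (√2·√29).
P = |3|² / 58 = 9/58.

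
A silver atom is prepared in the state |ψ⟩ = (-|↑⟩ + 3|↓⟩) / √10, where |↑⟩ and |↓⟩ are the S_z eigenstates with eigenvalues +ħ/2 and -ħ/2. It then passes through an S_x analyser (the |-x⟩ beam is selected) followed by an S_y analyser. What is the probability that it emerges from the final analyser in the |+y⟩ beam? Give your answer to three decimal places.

First analyser (S_x): P(|-x⟩) = |⟨-x|ψ⟩|² = 16/20.
After stage 1 the state is |-x⟩; P(|+y⟩) = |⟨+y|-x⟩|² = 1/2.
Joint probability = 16/20 × 1/2 = 0.400.

0.400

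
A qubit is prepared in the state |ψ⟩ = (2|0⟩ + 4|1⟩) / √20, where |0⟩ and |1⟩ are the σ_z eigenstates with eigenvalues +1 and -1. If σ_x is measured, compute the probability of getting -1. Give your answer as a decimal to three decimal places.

|-x⟩ = (|0⟩ - |1⟩)/√2, so ⟨-x|ψ⟩ = (-2) / (√2·√20).
P = |-2|² / 40 = 4/40.

0.100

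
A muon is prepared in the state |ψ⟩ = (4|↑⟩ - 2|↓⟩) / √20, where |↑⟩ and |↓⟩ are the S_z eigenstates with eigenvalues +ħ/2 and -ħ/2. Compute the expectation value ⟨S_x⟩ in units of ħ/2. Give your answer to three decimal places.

⟨σ_x⟩ = 2 Re(a* b)/(|a|²+|b|²) with a = 4, b = -2.
a* b = -8, so ⟨σ_x⟩ = -16/20.
⟨S_x⟩ = (ħ/2)·⟨σ_x⟩.

-0.800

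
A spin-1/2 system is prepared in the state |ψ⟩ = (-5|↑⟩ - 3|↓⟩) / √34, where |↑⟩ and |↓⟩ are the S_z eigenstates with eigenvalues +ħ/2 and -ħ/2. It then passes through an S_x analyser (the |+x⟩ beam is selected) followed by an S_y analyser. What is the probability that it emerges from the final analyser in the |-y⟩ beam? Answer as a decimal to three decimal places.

First analyser (S_x): P(|+x⟩) = |⟨+x|ψ⟩|² = 64/68.
After stage 1 the state is |+x⟩; P(|-y⟩) = |⟨-y|+x⟩|² = 1/2.
Joint probability = 64/68 × 1/2 = 0.471.

0.471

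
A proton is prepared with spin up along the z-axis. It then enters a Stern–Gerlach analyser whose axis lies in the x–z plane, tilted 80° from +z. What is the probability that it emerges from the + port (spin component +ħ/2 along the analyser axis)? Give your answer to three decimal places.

For spin-½, the probability of finding spin-up along an axis at angle θ to the initial spin direction is cos²(θ/2); spin-down is sin²(θ/2).
θ = 80°, so P = cos²(40°) ≈ 0.587.

0.587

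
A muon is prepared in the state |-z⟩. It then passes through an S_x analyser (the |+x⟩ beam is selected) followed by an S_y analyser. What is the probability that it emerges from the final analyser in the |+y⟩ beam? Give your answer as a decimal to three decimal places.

First analyser (S_x): from |-z⟩, P(|+x⟩) = 1/2.
After stage 1 the state is |+x⟩; P(|+y⟩) = |⟨+y|+x⟩|² = 1/2.
Joint probability = 1/2 × 1/2 = 0.250.

0.250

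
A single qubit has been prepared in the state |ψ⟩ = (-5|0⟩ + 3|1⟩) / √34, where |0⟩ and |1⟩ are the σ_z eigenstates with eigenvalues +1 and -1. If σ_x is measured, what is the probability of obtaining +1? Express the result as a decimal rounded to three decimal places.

0.059

|+x⟩ = (|0⟩ + |1⟩)/√2, so ⟨+x|ψ⟩ = (-2) / (√2·√34).
P = |-2|² / 68 = 4/68.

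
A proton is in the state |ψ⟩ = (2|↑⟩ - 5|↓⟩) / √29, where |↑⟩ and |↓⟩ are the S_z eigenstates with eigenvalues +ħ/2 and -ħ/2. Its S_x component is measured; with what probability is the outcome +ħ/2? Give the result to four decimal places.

|+x⟩ = (|↑⟩ + |↓⟩)/√2, so ⟨+x|ψ⟩ = (-3) / (√2·√29).
P = |-3|² / 58 = 9/58.

0.1552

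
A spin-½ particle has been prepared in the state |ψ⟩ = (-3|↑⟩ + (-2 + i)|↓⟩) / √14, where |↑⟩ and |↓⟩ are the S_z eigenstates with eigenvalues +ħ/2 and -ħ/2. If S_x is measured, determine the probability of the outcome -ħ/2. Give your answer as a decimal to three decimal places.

0.071

|-x⟩ = (|↑⟩ - |↓⟩)/√2, so ⟨-x|ψ⟩ = (-1 - i) / (√2·√14).
P = |-1 - i|² / 28 = 2/28.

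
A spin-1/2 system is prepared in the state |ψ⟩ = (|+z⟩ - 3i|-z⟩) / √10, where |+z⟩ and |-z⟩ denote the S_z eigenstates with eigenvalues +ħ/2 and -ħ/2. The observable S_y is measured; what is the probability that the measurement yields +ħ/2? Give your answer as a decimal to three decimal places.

|+y⟩ = (|+z⟩ + i|-z⟩)/√2, so ⟨+y|ψ⟩ = (-2) / (√2·√10).
P = |-2|² / 20 = 4/20.

0.200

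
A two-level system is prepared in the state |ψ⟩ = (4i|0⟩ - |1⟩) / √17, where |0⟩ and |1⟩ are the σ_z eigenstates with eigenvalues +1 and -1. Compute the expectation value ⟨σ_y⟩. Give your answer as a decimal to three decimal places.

0.471

⟨σ_y⟩ = 2 Im(a* b)/(|a|²+|b|²) with a = 4i, b = -1.
a* b = 4i, so ⟨σ_y⟩ = 8/17.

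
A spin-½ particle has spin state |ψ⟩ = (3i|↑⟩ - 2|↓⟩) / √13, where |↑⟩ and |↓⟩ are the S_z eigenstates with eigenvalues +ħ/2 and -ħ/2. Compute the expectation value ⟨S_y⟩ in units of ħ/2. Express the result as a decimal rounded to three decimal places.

⟨σ_y⟩ = 2 Im(a* b)/(|a|²+|b|²) with a = 3i, b = -2.
a* b = 6i, so ⟨σ_y⟩ = 12/13.
⟨S_y⟩ = (ħ/2)·⟨σ_y⟩.

0.923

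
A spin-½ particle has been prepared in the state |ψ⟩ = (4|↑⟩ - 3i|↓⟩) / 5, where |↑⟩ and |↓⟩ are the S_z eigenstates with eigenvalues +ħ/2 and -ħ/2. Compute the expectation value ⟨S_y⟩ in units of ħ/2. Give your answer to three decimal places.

⟨σ_y⟩ = 2 Im(a* b)/(|a|²+|b|²) with a = 4, b = -3i.
a* b = -12i, so ⟨σ_y⟩ = -24/25.
⟨S_y⟩ = (ħ/2)·⟨σ_y⟩.

-0.960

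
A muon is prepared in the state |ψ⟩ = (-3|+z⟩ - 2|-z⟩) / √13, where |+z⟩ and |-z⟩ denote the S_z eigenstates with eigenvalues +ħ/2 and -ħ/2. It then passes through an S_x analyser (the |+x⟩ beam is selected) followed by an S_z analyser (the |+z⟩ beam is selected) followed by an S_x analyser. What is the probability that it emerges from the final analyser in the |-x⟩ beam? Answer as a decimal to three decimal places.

0.240

First analyser (S_x): P(|+x⟩) = |⟨+x|ψ⟩|² = 25/26.
After stage 1 the state is |+x⟩; P(|+z⟩) = |⟨+z|+x⟩|² = 1/2.
After stage 2 the state is |+z⟩; P(|-x⟩) = |⟨-x|+z⟩|² = 1/2.
Joint probability = 25/26 × 1/2 × 1/2 = 0.240.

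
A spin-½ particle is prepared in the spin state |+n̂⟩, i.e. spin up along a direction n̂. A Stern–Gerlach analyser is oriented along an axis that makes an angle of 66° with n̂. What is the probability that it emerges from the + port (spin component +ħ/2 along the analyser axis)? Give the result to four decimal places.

For spin-½, the probability of finding spin-up along an axis at angle θ to the initial spin direction is cos²(θ/2); spin-down is sin²(θ/2).
θ = 66°, so P = cos²(33°) ≈ 0.7034.

0.7034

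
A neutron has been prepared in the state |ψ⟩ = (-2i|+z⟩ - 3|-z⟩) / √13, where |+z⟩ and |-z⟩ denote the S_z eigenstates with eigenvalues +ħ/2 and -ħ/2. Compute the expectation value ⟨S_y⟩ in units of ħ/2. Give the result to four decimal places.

-0.9231

⟨σ_y⟩ = 2 Im(a* b)/(|a|²+|b|²) with a = -2i, b = -3.
a* b = -6i, so ⟨σ_y⟩ = -12/13.
⟨S_y⟩ = (ħ/2)·⟨σ_y⟩.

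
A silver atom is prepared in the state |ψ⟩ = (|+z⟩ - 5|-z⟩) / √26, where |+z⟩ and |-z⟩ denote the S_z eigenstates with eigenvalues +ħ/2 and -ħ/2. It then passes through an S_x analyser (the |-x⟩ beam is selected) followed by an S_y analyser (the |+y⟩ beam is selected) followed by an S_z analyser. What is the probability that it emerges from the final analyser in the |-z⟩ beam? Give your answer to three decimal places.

0.173

First analyser (S_x): P(|-x⟩) = |⟨-x|ψ⟩|² = 36/52.
After stage 1 the state is |-x⟩; P(|+y⟩) = |⟨+y|-x⟩|² = 1/2.
After stage 2 the state is |+y⟩; P(|-z⟩) = |⟨-z|+y⟩|² = 1/2.
Joint probability = 36/52 × 1/2 × 1/2 = 0.173.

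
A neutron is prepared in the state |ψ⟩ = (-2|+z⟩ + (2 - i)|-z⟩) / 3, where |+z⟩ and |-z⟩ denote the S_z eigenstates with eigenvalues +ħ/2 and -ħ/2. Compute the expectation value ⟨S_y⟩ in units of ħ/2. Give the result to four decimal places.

⟨σ_y⟩ = 2 Im(a* b)/(|a|²+|b|²) with a = -2, b = (2 - i).
a* b = (-4 + 2i), so ⟨σ_y⟩ = 4/9.
⟨S_y⟩ = (ħ/2)·⟨σ_y⟩.

0.4444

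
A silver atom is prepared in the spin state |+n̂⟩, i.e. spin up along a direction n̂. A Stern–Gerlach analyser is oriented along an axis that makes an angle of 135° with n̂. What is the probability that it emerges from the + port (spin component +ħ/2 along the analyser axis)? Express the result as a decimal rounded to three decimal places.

For spin-½, the probability of finding spin-up along an axis at angle θ to the initial spin direction is cos²(θ/2); spin-down is sin²(θ/2).
θ = 135°, so P = cos²(67.5°) ≈ 0.146.

0.146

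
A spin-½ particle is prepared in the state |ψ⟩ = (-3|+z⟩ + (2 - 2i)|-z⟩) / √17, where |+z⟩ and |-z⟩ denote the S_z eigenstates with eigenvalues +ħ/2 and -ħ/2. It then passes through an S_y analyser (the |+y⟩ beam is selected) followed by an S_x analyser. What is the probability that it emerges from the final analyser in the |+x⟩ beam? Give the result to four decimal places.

0.4265

First analyser (S_y): P(|+y⟩) = |⟨+y|ψ⟩|² = 29/34.
After stage 1 the state is |+y⟩; P(|+x⟩) = |⟨+x|+y⟩|² = 1/2.
Joint probability = 29/34 × 1/2 = 0.4265.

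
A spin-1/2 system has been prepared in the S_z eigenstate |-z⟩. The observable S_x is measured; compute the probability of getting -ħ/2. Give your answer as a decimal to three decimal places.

0.500

In the S_z basis, |-z⟩ = |-z⟩ and |-x⟩ = (|+z⟩ - |-z⟩)/√2.
|⟨-x|-z⟩|² = 1/2.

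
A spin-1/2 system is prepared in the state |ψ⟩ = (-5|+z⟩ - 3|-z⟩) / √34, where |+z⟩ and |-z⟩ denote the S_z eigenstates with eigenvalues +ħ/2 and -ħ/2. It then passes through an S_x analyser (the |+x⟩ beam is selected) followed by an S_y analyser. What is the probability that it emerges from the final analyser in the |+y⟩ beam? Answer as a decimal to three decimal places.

First analyser (S_x): P(|+x⟩) = |⟨+x|ψ⟩|² = 64/68.
After stage 1 the state is |+x⟩; P(|+y⟩) = |⟨+y|+x⟩|² = 1/2.
Joint probability = 64/68 × 1/2 = 0.471.

0.471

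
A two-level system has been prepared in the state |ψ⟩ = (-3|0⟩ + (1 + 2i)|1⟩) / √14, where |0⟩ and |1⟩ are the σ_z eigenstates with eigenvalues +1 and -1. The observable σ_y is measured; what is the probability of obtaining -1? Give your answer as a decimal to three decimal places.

0.929

|-y⟩ = (|0⟩ - i|1⟩)/√2, so ⟨-y|ψ⟩ = (-5 + i) / (√2·√14).
P = |-5 + i|² / 28 = 26/28.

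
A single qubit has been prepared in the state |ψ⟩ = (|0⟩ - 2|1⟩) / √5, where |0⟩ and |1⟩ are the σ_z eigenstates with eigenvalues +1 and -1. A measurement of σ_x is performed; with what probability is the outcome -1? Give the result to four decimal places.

|-x⟩ = (|0⟩ - |1⟩)/√2, so ⟨-x|ψ⟩ = (3) / (√2·√5).
P = |3|² / 10 = 9/10.

0.9000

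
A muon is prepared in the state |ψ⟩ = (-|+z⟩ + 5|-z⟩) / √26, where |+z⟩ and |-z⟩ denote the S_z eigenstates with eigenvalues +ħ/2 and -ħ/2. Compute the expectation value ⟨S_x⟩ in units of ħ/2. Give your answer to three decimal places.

-0.385

⟨σ_x⟩ = 2 Re(a* b)/(|a|²+|b|²) with a = -1, b = 5.
a* b = -5, so ⟨σ_x⟩ = -10/26.
⟨S_x⟩ = (ħ/2)·⟨σ_x⟩.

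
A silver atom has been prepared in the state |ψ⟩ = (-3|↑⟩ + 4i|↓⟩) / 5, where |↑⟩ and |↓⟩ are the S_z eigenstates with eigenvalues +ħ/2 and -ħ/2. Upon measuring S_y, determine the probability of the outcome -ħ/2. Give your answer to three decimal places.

|-y⟩ = (|↑⟩ - i|↓⟩)/√2, so ⟨-y|ψ⟩ = (-7) / (√2·5).
P = |-7|² / 50 = 49/50.

0.980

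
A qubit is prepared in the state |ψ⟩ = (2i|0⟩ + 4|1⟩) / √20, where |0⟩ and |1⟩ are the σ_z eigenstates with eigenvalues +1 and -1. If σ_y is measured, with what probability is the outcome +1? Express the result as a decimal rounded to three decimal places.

0.100

|+y⟩ = (|0⟩ + i|1⟩)/√2, so ⟨+y|ψ⟩ = (-2i) / (√2·√20).
P = |-2i|² / 40 = 4/40.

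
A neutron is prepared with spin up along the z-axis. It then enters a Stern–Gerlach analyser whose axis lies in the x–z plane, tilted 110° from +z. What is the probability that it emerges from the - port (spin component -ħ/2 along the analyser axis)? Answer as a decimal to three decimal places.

For spin-½, the probability of finding spin-up along an axis at angle θ to the initial spin direction is cos²(θ/2); spin-down is sin²(θ/2).
θ = 110°, so P = sin²(55°) ≈ 0.671.

0.671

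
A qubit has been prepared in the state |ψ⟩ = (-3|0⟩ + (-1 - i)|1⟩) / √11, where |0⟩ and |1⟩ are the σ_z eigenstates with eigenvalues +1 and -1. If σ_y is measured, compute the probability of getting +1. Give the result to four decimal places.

|+y⟩ = (|0⟩ + i|1⟩)/√2, so ⟨+y|ψ⟩ = (-4 + i) / (√2·√11).
P = |-4 + i|² / 22 = 17/22.

0.7727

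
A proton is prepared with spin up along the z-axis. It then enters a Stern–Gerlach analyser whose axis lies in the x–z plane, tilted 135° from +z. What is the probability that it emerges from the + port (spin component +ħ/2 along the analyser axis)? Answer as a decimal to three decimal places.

For spin-½, the probability of finding spin-up along an axis at angle θ to the initial spin direction is cos²(θ/2); spin-down is sin²(θ/2).
θ = 135°, so P = cos²(67.5°) ≈ 0.146.

0.146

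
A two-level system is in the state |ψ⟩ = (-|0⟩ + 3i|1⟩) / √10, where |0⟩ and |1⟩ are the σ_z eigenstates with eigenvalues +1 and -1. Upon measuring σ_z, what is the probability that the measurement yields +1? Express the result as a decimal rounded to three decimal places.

0.100

The +1 outcome corresponds to |0⟩. Its amplitude in |ψ⟩ is -1/√10.
P = |-1|² / 10 = 1/10.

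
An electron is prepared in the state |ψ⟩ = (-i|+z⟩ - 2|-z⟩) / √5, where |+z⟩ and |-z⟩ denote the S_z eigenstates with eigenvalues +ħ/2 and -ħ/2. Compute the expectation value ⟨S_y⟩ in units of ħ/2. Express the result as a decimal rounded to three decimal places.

⟨σ_y⟩ = 2 Im(a* b)/(|a|²+|b|²) with a = -i, b = -2.
a* b = -2i, so ⟨σ_y⟩ = -4/5.
⟨S_y⟩ = (ħ/2)·⟨σ_y⟩.

-0.800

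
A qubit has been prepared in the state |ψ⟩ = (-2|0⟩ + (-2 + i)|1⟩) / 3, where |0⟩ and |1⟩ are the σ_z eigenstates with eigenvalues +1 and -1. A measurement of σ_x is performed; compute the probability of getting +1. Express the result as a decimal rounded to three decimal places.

0.944

|+x⟩ = (|0⟩ + |1⟩)/√2, so ⟨+x|ψ⟩ = (-4 + i) / (√2·3).
P = |-4 + i|² / 18 = 17/18.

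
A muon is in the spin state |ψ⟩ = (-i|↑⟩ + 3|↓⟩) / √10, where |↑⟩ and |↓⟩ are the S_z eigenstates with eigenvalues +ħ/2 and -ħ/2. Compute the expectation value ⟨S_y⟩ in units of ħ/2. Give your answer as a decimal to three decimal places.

0.600

⟨σ_y⟩ = 2 Im(a* b)/(|a|²+|b|²) with a = -i, b = 3.
a* b = 3i, so ⟨σ_y⟩ = 6/10.
⟨S_y⟩ = (ħ/2)·⟨σ_y⟩.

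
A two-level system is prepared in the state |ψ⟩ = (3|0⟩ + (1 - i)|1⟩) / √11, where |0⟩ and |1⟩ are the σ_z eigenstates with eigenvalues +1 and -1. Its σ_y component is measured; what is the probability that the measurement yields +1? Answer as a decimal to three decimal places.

|+y⟩ = (|0⟩ + i|1⟩)/√2, so ⟨+y|ψ⟩ = (2 - i) / (√2·√11).
P = |2 - i|² / 22 = 5/22.

0.227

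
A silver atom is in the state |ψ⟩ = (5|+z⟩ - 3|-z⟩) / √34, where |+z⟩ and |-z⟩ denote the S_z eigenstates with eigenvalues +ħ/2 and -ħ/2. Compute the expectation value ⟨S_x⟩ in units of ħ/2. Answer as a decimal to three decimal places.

⟨σ_x⟩ = 2 Re(a* b)/(|a|²+|b|²) with a = 5, b = -3.
a* b = -15, so ⟨σ_x⟩ = -30/34.
⟨S_x⟩ = (ħ/2)·⟨σ_x⟩.

-0.882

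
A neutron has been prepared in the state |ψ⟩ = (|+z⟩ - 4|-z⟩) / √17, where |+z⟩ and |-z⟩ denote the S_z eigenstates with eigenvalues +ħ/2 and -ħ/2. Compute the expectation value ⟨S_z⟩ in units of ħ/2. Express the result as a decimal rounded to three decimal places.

⟨σ_z⟩ = |a|² - |b|² divided by |a|²+|b|², with a, b the |+z⟩, |-z⟩ amplitudes.
= (1 - 16)/17 = -15/17.
⟨S_z⟩ = (ħ/2)·⟨σ_z⟩.

-0.882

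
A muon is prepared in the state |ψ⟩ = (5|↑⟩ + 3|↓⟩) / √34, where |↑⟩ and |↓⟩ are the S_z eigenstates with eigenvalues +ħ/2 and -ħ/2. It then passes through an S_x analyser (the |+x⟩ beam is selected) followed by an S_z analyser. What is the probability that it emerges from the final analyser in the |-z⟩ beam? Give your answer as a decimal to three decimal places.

0.471

First analyser (S_x): P(|+x⟩) = |⟨+x|ψ⟩|² = 64/68.
After stage 1 the state is |+x⟩; P(|-z⟩) = |⟨-z|+x⟩|² = 1/2.
Joint probability = 64/68 × 1/2 = 0.471.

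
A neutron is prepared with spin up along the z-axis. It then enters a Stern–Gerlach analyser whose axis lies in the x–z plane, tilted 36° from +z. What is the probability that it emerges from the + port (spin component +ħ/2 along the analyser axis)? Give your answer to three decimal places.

0.905

For spin-½, the probability of finding spin-up along an axis at angle θ to the initial spin direction is cos²(θ/2); spin-down is sin²(θ/2).
θ = 36°, so P = cos²(18°) ≈ 0.905.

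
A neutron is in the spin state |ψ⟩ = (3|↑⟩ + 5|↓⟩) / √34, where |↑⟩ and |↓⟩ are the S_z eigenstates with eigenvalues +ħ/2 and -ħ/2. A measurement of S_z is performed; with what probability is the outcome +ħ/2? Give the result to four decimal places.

The +ħ/2 outcome corresponds to |↑⟩. Its amplitude in |ψ⟩ is 3/√34.
P = |3|² / 34 = 9/34.

0.2647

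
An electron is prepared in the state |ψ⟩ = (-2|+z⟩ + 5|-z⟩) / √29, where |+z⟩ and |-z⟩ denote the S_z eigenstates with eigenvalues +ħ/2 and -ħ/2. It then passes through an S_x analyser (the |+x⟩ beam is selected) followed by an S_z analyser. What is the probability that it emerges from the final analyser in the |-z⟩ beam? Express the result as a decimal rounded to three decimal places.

First analyser (S_x): P(|+x⟩) = |⟨+x|ψ⟩|² = 9/58.
After stage 1 the state is |+x⟩; P(|-z⟩) = |⟨-z|+x⟩|² = 1/2.
Joint probability = 9/58 × 1/2 = 0.078.

0.078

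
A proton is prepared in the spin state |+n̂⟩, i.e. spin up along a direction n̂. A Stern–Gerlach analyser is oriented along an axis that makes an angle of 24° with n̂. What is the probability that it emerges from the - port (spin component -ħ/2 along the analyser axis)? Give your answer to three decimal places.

0.043

For spin-½, the probability of finding spin-up along an axis at angle θ to the initial spin direction is cos²(θ/2); spin-down is sin²(θ/2).
θ = 24°, so P = sin²(12°) ≈ 0.043.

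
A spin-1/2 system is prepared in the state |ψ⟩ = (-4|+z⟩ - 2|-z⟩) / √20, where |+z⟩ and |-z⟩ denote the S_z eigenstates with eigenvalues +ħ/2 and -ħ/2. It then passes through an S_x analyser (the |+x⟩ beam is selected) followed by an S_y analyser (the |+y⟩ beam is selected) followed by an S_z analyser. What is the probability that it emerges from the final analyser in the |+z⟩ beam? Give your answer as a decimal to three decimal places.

0.225

First analyser (S_x): P(|+x⟩) = |⟨+x|ψ⟩|² = 36/40.
After stage 1 the state is |+x⟩; P(|+y⟩) = |⟨+y|+x⟩|² = 1/2.
After stage 2 the state is |+y⟩; P(|+z⟩) = |⟨+z|+y⟩|² = 1/2.
Joint probability = 36/40 × 1/2 × 1/2 = 0.225.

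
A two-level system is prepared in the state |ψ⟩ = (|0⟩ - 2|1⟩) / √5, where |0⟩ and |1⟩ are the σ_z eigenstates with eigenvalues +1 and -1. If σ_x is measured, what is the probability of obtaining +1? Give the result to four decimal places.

0.1000

|+x⟩ = (|0⟩ + |1⟩)/√2, so ⟨+x|ψ⟩ = (-1) / (√2·√5).
P = |-1|² / 10 = 1/10.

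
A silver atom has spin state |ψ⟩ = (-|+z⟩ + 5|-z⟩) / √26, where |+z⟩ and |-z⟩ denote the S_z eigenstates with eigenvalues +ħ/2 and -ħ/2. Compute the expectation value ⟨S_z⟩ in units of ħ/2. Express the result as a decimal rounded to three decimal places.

-0.923

⟨σ_z⟩ = |a|² - |b|² divided by |a|²+|b|², with a, b the |+z⟩, |-z⟩ amplitudes.
= (1 - 25)/26 = -24/26.
⟨S_z⟩ = (ħ/2)·⟨σ_z⟩.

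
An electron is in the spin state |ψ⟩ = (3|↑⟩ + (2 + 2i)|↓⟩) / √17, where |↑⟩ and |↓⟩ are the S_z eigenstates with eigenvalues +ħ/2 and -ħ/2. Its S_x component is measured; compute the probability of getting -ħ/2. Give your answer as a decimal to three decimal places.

0.147

|-x⟩ = (|↑⟩ - |↓⟩)/√2, so ⟨-x|ψ⟩ = (1 - 2i) / (√2·√17).
P = |1 - 2i|² / 34 = 5/34.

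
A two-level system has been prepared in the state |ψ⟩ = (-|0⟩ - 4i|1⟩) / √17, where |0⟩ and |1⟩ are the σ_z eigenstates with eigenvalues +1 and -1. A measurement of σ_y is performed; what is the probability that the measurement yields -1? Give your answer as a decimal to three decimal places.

|-y⟩ = (|0⟩ - i|1⟩)/√2, so ⟨-y|ψ⟩ = (3) / (√2·√17).
P = |3|² / 34 = 9/34.

0.265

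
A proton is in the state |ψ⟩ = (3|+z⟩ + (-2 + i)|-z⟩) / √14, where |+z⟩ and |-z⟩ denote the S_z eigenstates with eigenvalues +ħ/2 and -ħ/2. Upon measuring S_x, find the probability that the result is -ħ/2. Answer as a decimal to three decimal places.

0.929

|-x⟩ = (|+z⟩ - |-z⟩)/√2, so ⟨-x|ψ⟩ = (5 - i) / (√2·√14).
P = |5 - i|² / 28 = 26/28.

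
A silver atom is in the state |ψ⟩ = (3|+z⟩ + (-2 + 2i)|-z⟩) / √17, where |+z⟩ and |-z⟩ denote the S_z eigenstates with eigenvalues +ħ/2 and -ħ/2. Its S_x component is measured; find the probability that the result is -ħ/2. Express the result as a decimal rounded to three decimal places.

0.853

|-x⟩ = (|+z⟩ - |-z⟩)/√2, so ⟨-x|ψ⟩ = (5 - 2i) / (√2·√17).
P = |5 - 2i|² / 34 = 29/34.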